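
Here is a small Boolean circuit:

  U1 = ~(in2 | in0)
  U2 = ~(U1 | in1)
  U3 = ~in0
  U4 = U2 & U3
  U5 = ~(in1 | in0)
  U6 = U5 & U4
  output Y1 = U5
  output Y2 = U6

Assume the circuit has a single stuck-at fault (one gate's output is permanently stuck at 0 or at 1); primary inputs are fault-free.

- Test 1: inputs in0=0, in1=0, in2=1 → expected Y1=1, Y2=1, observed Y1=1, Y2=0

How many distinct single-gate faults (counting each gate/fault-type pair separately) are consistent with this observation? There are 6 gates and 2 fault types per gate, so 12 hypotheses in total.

Fault-free: U1=0, U2=1, U3=1, U4=1, U5=1, U6=1 → Y1=1, Y2=1. Observed Y1=1, Y2=0.
  U1 stuck-at-0: output Y1=1, Y2=1 ✗
  U1 stuck-at-1: output Y1=1, Y2=0 ✓
  U2 stuck-at-0: output Y1=1, Y2=0 ✓
  U2 stuck-at-1: output Y1=1, Y2=1 ✗
  U3 stuck-at-0: output Y1=1, Y2=0 ✓
  U3 stuck-at-1: output Y1=1, Y2=1 ✗
  U4 stuck-at-0: output Y1=1, Y2=0 ✓
  U4 stuck-at-1: output Y1=1, Y2=1 ✗
  U5 stuck-at-0: output Y1=0, Y2=0 ✗
  U5 stuck-at-1: output Y1=1, Y2=1 ✗
  U6 stuck-at-0: output Y1=1, Y2=0 ✓
  U6 stuck-at-1: output Y1=1, Y2=1 ✗
Consistent faults: {U1 stuck-at-1, U2 stuck-at-0, U3 stuck-at-0, U4 stuck-at-0, U6 stuck-at-0} — 5 in all.

5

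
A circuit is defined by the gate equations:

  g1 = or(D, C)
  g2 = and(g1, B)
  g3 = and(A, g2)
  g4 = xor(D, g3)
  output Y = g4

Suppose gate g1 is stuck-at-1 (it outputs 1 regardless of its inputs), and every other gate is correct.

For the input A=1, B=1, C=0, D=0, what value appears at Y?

Propagate with g1 forced: g1=1 [stuck-at-1], g2=1, g3=1, g4=1.
So Y = 1. (Without the fault it would be 0.)

1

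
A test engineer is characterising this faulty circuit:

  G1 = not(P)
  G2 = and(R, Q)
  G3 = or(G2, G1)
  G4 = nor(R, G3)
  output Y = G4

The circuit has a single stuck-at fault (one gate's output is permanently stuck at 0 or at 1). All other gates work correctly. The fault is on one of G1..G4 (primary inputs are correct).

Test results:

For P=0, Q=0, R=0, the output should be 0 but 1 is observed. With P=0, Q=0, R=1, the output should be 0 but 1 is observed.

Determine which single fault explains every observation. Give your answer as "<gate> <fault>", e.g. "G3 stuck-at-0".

Fault-free values for test 1 (P=0, Q=0, R=0): G1=1, G2=0, G3=1, G4=0, giving Y=0. Observed 1.
Test 1: faults giving observed 1 are {G1 stuck-at-0, G3 stuck-at-0, G4 stuck-at-1}.
Test 2 (P=0, Q=0, R=1): fault-free G1=1, G2=0, G3=1, G4=0 → 0; observed 1. Eliminates G1 stuck-at-0, G3 stuck-at-0.
Only G4 stuck-at-1 is consistent with every test.

G4 stuck-at-1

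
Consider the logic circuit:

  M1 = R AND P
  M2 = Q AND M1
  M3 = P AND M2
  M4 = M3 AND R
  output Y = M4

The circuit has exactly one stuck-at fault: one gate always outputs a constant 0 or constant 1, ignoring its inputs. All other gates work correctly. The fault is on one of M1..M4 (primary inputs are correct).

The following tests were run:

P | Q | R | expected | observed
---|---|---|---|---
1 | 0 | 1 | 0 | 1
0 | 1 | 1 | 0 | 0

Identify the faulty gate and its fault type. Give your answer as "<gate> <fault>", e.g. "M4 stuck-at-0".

Fault-free values for test 1 (P=1, Q=0, R=1): M1=1, M2=0, M3=0, M4=0, giving Y=0. Observed 1.
Test 1: faults giving observed 1 are {M2 stuck-at-1, M3 stuck-at-1, M4 stuck-at-1}.
Test 2 (P=0, Q=1, R=1): fault-free M1=0, M2=0, M3=0, M4=0 → 0; observed 0. Eliminates M3 stuck-at-1, M4 stuck-at-1.
Only M2 stuck-at-1 is consistent with every test.

M2 stuck-at-1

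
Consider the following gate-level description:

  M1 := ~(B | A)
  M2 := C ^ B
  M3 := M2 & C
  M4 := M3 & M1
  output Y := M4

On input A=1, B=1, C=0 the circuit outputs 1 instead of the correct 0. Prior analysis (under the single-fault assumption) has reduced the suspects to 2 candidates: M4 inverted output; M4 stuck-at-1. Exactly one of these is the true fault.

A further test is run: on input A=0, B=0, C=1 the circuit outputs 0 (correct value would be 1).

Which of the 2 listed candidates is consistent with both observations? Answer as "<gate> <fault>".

Evaluate each candidate on input A=0, B=0, C=1:
  M4 inverted output: M1=1, M2=1, M3=1, M4=0 [inverted output] → 0 — matches
  M4 stuck-at-1: M1=1, M2=1, M3=1, M4=1 [stuck-at-1] → 1 — eliminated
Only M4 inverted output reproduces the observed 0.

M4 inverted output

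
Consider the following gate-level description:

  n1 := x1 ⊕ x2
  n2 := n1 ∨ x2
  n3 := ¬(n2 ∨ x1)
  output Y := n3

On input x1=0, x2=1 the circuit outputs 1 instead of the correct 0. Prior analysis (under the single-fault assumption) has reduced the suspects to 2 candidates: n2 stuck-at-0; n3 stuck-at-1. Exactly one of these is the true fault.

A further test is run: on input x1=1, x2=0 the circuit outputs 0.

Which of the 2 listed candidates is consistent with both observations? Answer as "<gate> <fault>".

Evaluate each candidate on input x1=1, x2=0:
  n2 stuck-at-0: n1=1, n2=0 [stuck-at-0], n3=0 → 0 — matches
  n3 stuck-at-1: n1=1, n2=1, n3=1 [stuck-at-1] → 1 — eliminated
Only n2 stuck-at-0 reproduces the observed 0.

n2 stuck-at-0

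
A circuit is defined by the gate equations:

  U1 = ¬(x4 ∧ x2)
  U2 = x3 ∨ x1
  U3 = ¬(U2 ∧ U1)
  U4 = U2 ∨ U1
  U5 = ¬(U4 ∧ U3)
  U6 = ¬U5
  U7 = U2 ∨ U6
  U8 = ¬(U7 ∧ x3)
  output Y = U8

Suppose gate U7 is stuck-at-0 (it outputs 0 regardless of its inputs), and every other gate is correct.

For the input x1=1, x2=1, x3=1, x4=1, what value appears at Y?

Propagate with U7 forced: U1=0, U2=1, U3=1, U4=1, U5=0, U6=1, U7=0 [stuck-at-0], U8=1.
So Y = 1. (Without the fault it would be 0.)

1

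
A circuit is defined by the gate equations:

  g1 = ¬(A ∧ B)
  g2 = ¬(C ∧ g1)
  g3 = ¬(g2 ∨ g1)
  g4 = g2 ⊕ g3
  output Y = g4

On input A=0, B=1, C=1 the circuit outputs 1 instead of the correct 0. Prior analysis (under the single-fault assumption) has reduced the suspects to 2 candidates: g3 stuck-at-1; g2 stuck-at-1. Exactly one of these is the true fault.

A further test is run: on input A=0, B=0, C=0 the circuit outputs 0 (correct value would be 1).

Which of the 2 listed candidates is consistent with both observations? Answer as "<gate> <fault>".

Evaluate each candidate on input A=0, B=0, C=0:
  g3 stuck-at-1: g1=1, g2=1, g3=1 [stuck-at-1], g4=0 → 0 — matches
  g2 stuck-at-1: g1=1, g2=1 [stuck-at-1], g3=0, g4=1 → 1 — eliminated
Only g3 stuck-at-1 reproduces the observed 0.

g3 stuck-at-1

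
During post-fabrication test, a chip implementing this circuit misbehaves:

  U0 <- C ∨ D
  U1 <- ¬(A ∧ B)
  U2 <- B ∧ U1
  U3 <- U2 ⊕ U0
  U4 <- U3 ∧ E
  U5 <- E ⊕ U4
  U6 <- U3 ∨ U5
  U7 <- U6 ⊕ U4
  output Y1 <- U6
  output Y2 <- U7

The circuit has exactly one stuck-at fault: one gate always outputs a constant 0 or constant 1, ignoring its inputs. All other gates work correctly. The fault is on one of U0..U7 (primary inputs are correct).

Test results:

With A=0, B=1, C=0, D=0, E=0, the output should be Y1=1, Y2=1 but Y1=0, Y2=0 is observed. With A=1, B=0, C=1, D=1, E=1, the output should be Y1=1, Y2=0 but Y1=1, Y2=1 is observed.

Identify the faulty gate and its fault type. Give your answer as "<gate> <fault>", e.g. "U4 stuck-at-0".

Fault-free values for test 1 (A=0, B=1, C=0, D=0, E=0): U0=0, U1=1, U2=1, U3=1, U4=0, U5=0, U6=1, U7=1, giving Y1=1, Y2=1. Observed Y1=0, Y2=0.
Test 1: faults giving observed Y1=0, Y2=0 are {U0 stuck-at-1, U1 stuck-at-0, U2 stuck-at-0, U3 stuck-at-0, U6 stuck-at-0}.
Test 2 (A=1, B=0, C=1, D=1, E=1): fault-free U0=1, U1=1, U2=0, U3=1, U4=1, U5=0, U6=1, U7=0 → Y1=1, Y2=0; observed Y1=1, Y2=1. Eliminates U0 stuck-at-1, U1 stuck-at-0, U2 stuck-at-0, U6 stuck-at-0.
Only U3 stuck-at-0 is consistent with every test.

U3 stuck-at-0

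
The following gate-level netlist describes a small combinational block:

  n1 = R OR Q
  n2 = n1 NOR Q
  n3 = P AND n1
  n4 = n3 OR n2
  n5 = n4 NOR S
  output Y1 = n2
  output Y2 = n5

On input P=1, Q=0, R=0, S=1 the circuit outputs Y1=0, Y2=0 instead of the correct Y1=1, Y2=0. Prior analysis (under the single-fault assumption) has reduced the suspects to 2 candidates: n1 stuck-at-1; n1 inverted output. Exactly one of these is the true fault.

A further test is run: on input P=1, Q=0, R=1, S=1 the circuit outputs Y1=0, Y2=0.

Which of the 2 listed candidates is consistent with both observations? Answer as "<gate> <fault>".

Evaluate each candidate on input P=1, Q=0, R=1, S=1:
  n1 stuck-at-1: n1=1 [stuck-at-1], n2=0, n3=1, n4=1, n5=0 → Y1=0, Y2=0 — matches
  n1 inverted output: n1=0 [inverted output], n2=1, n3=0, n4=1, n5=0 → Y1=1, Y2=0 — eliminated
Only n1 stuck-at-1 reproduces the observed Y1=0, Y2=0.

n1 stuck-at-1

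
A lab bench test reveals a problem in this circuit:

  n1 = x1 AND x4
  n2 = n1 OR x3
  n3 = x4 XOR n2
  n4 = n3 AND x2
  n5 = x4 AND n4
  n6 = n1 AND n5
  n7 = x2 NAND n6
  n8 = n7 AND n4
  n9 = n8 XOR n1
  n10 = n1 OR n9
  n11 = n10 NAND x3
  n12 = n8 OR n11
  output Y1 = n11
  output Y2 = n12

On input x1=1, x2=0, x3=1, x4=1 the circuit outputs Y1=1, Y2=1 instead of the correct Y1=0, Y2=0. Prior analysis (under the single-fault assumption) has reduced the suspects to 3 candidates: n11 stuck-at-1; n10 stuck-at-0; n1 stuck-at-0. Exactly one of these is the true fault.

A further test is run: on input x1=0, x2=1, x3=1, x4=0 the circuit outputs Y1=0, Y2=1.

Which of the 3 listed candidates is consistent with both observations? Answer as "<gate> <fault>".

Evaluate each candidate on input x1=0, x2=1, x3=1, x4=0:
  n11 stuck-at-1: n1=0, n2=1, n3=1, n4=1, n5=0, n6=0, n7=1, n8=1, n9=1, n10=1, n11=1 [stuck-at-1], n12=1 → Y1=1, Y2=1 — eliminated
  n10 stuck-at-0: n1=0, n2=1, n3=1, n4=1, n5=0, n6=0, n7=1, n8=1, n9=1, n10=0 [stuck-at-0], n11=1, n12=1 → Y1=1, Y2=1 — eliminated
  n1 stuck-at-0: n1=0 [stuck-at-0], n2=1, n3=1, n4=1, n5=0, n6=0, n7=1, n8=1, n9=1, n10=1, n11=0, n12=1 → Y1=0, Y2=1 — matches
Only n1 stuck-at-0 reproduces the observed Y1=0, Y2=1.

n1 stuck-at-0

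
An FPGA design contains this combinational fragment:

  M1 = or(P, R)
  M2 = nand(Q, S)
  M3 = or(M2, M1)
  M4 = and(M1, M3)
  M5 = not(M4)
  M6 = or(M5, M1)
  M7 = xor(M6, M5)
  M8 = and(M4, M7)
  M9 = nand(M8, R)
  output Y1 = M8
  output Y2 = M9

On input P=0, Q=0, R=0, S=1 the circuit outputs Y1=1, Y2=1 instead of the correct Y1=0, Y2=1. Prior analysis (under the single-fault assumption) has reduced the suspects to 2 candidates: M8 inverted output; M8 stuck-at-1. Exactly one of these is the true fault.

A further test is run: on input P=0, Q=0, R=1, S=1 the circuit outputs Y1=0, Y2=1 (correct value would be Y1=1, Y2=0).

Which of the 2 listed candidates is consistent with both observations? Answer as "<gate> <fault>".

Evaluate each candidate on input P=0, Q=0, R=1, S=1:
  M8 inverted output: M1=1, M2=1, M3=1, M4=1, M5=0, M6=1, M7=1, M8=0 [inverted output], M9=1 → Y1=0, Y2=1 — matches
  M8 stuck-at-1: M1=1, M2=1, M3=1, M4=1, M5=0, M6=1, M7=1, M8=1 [stuck-at-1], M9=0 → Y1=1, Y2=0 — eliminated
Only M8 inverted output reproduces the observed Y1=0, Y2=1.

M8 inverted output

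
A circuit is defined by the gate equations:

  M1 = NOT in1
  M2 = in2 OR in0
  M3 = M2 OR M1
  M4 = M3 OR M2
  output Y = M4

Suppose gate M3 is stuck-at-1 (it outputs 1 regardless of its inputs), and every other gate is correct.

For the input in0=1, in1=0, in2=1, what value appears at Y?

Propagate with M3 forced: M1=1, M2=1, M3=1 [stuck-at-1], M4=1.
So Y = 1. (Same as the fault-free value — the fault is masked on this input.)

1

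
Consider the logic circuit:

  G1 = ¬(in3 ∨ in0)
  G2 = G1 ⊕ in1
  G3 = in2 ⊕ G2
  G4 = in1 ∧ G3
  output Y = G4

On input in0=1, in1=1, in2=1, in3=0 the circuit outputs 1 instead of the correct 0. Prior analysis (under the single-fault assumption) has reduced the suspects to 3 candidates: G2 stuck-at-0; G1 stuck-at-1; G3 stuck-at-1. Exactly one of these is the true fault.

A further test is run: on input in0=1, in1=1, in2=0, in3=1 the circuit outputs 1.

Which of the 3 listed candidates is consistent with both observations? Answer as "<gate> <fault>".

Evaluate each candidate on input in0=1, in1=1, in2=0, in3=1:
  G2 stuck-at-0: G1=0, G2=0 [stuck-at-0], G3=0, G4=0 → 0 — eliminated
  G1 stuck-at-1: G1=1 [stuck-at-1], G2=0, G3=0, G4=0 → 0 — eliminated
  G3 stuck-at-1: G1=0, G2=1, G3=1 [stuck-at-1], G4=1 → 1 — matches
Only G3 stuck-at-1 reproduces the observed 1.

G3 stuck-at-1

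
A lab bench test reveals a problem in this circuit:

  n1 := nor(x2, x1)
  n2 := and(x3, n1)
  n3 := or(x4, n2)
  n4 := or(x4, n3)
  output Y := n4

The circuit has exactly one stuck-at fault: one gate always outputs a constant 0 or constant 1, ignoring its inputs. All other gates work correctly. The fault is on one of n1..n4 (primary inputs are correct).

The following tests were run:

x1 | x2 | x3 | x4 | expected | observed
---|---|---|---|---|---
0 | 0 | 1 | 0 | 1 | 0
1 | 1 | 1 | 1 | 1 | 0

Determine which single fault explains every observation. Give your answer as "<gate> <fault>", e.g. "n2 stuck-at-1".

n4 stuck-at-0

Fault-free values for test 1 (x1=0, x2=0, x3=1, x4=0): n1=1, n2=1, n3=1, n4=1, giving Y=1. Observed 0.
Test 1: faults giving observed 0 are {n1 stuck-at-0, n2 stuck-at-0, n3 stuck-at-0, n4 stuck-at-0}.
Test 2 (x1=1, x2=1, x3=1, x4=1): fault-free n1=0, n2=0, n3=1, n4=1 → 1; observed 0. Eliminates n1 stuck-at-0, n2 stuck-at-0, n3 stuck-at-0.
Only n4 stuck-at-0 is consistent with every test.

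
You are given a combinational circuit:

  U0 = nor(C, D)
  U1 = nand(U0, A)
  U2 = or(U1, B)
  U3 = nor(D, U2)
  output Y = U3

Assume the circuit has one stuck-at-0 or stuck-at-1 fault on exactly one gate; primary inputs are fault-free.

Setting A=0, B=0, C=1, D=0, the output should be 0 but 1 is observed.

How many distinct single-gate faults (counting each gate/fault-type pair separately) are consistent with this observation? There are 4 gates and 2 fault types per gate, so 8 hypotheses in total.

3

Fault-free: U0=0, U1=1, U2=1, U3=0 → 0. Observed 1.
  U0 stuck-at-0: output 0 ✗
  U0 stuck-at-1: output 0 ✗
  U1 stuck-at-0: output 1 ✓
  U1 stuck-at-1: output 0 ✗
  U2 stuck-at-0: output 1 ✓
  U2 stuck-at-1: output 0 ✗
  U3 stuck-at-0: output 0 ✗
  U3 stuck-at-1: output 1 ✓
Consistent faults: {U1 stuck-at-0, U2 stuck-at-0, U3 stuck-at-1} — 3 in all.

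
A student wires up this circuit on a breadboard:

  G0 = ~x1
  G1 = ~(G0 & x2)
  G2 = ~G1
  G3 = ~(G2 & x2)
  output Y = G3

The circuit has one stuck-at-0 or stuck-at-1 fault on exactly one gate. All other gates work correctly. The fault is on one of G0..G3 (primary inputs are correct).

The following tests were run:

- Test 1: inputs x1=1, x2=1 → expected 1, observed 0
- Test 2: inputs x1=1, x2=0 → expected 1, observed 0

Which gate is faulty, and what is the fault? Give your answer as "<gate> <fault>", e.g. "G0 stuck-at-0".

G3 stuck-at-0

Fault-free values for test 1 (x1=1, x2=1): G0=0, G1=1, G2=0, G3=1, giving Y=1. Observed 0.
Test 1: faults giving observed 0 are {G0 stuck-at-1, G1 stuck-at-0, G2 stuck-at-1, G3 stuck-at-0}.
Test 2 (x1=1, x2=0): fault-free G0=0, G1=1, G2=0, G3=1 → 1; observed 0. Eliminates G0 stuck-at-1, G1 stuck-at-0, G2 stuck-at-1.
Only G3 stuck-at-0 is consistent with every test.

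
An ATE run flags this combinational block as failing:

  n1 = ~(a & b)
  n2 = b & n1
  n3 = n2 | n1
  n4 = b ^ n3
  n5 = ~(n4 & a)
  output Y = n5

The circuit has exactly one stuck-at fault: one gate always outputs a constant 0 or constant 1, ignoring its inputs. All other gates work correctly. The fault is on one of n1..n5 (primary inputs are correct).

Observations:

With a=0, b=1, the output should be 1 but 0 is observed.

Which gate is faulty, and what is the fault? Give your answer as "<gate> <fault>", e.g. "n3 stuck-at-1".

n5 stuck-at-0

Fault-free values for test 1 (a=0, b=1): n1=1, n2=1, n3=1, n4=0, n5=1, giving Y=1. Observed 0.
Test 1: faults giving observed 0 are {n5 stuck-at-0}.
Only n5 stuck-at-0 is consistent with every test.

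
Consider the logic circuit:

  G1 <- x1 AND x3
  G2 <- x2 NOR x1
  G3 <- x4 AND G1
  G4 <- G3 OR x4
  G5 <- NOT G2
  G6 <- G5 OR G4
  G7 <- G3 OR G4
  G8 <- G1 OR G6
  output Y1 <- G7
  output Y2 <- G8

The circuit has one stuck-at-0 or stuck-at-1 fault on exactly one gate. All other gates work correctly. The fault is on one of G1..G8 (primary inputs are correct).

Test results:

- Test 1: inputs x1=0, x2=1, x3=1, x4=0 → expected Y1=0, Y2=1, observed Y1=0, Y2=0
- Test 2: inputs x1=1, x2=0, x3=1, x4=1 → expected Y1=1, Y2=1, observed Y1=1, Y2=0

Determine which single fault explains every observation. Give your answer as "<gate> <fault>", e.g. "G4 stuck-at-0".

G8 stuck-at-0

Fault-free values for test 1 (x1=0, x2=1, x3=1, x4=0): G1=0, G2=0, G3=0, G4=0, G5=1, G6=1, G7=0, G8=1, giving Y1=0, Y2=1. Observed Y1=0, Y2=0.
Test 1: faults giving observed Y1=0, Y2=0 are {G2 stuck-at-1, G5 stuck-at-0, G6 stuck-at-0, G8 stuck-at-0}.
Test 2 (x1=1, x2=0, x3=1, x4=1): fault-free G1=1, G2=0, G3=1, G4=1, G5=1, G6=1, G7=1, G8=1 → Y1=1, Y2=1; observed Y1=1, Y2=0. Eliminates G2 stuck-at-1, G5 stuck-at-0, G6 stuck-at-0.
Only G8 stuck-at-0 is consistent with every test.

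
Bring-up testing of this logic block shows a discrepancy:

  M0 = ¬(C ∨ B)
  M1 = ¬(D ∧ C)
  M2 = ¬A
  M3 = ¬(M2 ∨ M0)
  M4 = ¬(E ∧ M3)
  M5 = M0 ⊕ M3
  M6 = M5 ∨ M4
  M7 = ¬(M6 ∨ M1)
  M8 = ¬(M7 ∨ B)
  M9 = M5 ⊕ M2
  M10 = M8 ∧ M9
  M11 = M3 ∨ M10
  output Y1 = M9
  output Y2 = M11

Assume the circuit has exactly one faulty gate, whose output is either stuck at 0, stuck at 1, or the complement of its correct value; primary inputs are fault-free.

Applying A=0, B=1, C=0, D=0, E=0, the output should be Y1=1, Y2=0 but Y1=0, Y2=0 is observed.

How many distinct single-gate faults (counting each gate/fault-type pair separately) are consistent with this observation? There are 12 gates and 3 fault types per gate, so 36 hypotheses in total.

Fault-free: M0=0, M1=1, M2=1, M3=0, M4=1, M5=0, M6=1, M7=0, M8=0, M9=1, M10=0, M11=0 → Y1=1, Y2=0. Observed Y1=0, Y2=0.
  M0: stuck-at-1, inverted output ✓; others ✗
  M1: none of the 3 fault types match ✗
  M2: none of the 3 fault types match ✗
  M3: none of the 3 fault types match ✗
  M4: none of the 3 fault types match ✗
  M5: stuck-at-1, inverted output ✓; others ✗
  M6: none of the 3 fault types match ✗
  M7: none of the 3 fault types match ✗
  M8: none of the 3 fault types match ✗
  M9: stuck-at-0, inverted output ✓; others ✗
  M10: none of the 3 fault types match ✗
  M11: none of the 3 fault types match ✗
Consistent faults: {M0 stuck-at-1, M0 inverted output, M5 stuck-at-1, M5 inverted output, M9 stuck-at-0, M9 inverted output} — 6 in all.

6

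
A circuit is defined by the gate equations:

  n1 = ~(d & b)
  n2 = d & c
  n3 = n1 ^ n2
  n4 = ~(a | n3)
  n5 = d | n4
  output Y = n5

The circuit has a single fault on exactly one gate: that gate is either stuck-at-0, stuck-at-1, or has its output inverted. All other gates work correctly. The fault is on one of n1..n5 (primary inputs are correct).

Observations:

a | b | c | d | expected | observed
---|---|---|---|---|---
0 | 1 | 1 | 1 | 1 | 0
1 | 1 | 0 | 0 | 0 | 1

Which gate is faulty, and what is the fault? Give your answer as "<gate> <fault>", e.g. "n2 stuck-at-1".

n5 inverted output

Fault-free values for test 1 (a=0, b=1, c=1, d=1): n1=0, n2=1, n3=1, n4=0, n5=1, giving Y=1. Observed 0.
Test 1: faults giving observed 0 are {n5 stuck-at-0, n5 inverted output}.
Test 2 (a=1, b=1, c=0, d=0): fault-free n1=1, n2=0, n3=1, n4=0, n5=0 → 0; observed 1. Eliminates n5 stuck-at-0.
Only n5 inverted output is consistent with every test.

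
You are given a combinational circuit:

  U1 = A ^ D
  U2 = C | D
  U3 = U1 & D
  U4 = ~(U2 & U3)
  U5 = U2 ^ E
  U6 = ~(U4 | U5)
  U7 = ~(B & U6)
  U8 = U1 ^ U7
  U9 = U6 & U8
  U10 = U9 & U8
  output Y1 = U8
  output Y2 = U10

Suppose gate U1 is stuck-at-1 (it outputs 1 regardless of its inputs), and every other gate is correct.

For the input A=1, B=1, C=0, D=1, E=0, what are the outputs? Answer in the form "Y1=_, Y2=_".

Y1=0, Y2=0

Propagate with U1 forced: U1=1 [stuck-at-1], U2=1, U3=1, U4=0, U5=1, U6=0, U7=1, U8=0, U9=0, U10=0.
So the outputs are Y1=0, Y2=0. (Without the fault they would be Y1=1, Y2=0.)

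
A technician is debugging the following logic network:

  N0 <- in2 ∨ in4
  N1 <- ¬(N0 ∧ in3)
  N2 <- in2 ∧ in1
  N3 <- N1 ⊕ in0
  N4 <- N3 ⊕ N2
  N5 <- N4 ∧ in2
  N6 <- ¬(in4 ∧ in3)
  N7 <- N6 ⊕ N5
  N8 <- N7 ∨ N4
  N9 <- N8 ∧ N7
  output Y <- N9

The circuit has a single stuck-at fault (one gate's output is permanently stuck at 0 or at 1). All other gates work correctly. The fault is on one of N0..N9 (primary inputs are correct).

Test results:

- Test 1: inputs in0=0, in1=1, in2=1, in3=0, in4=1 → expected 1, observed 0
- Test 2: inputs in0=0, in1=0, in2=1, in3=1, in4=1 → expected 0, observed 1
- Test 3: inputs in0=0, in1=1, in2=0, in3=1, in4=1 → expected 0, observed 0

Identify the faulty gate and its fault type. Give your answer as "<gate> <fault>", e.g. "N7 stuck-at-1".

N4 stuck-at-1

Fault-free values for test 1 (in0=0, in1=1, in2=1, in3=0, in4=1): N0=1, N1=1, N2=1, N3=1, N4=0, N5=0, N6=1, N7=1, N8=1, N9=1, giving Y=1. Observed 0.
Test 1: faults giving observed 0 are {N1 stuck-at-0, N2 stuck-at-0, N3 stuck-at-0, N4 stuck-at-1, N5 stuck-at-1, N6 stuck-at-0, N7 stuck-at-0, N8 stuck-at-0, N9 stuck-at-0}.
Test 2 (in0=0, in1=0, in2=1, in3=1, in4=1): fault-free N0=1, N1=0, N2=0, N3=0, N4=0, N5=0, N6=0, N7=0, N8=0, N9=0 → 0; observed 1. Eliminates N1 stuck-at-0, N2 stuck-at-0, N3 stuck-at-0, N6 stuck-at-0, N7 stuck-at-0, N8 stuck-at-0, N9 stuck-at-0.
Test 3 (in0=0, in1=1, in2=0, in3=1, in4=1): fault-free N0=1, N1=0, N2=0, N3=0, N4=0, N5=0, N6=0, N7=0, N8=0, N9=0 → 0; observed 0. Eliminates N5 stuck-at-1.
Only N4 stuck-at-1 is consistent with every test.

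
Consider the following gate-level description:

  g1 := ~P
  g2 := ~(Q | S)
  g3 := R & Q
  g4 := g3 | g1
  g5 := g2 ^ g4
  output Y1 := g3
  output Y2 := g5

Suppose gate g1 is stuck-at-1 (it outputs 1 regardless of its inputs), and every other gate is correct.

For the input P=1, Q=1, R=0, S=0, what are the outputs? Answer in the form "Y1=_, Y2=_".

Propagate with g1 forced: g1=1 [stuck-at-1], g2=0, g3=0, g4=1, g5=1.
So the outputs are Y1=0, Y2=1. (Without the fault they would be Y1=0, Y2=0.)

Y1=0, Y2=1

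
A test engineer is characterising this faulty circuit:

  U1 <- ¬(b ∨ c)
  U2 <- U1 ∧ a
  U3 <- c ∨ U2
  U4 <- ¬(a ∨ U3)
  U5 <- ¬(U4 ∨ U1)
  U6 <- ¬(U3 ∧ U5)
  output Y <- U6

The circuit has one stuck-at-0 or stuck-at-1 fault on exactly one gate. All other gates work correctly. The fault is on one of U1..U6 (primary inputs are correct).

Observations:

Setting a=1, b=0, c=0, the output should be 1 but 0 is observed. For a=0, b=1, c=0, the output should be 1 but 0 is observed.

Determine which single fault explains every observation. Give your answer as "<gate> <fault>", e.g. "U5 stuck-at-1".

U6 stuck-at-0

Fault-free values for test 1 (a=1, b=0, c=0): U1=1, U2=1, U3=1, U4=0, U5=0, U6=1, giving Y=1. Observed 0.
Test 1: faults giving observed 0 are {U5 stuck-at-1, U6 stuck-at-0}.
Test 2 (a=0, b=1, c=0): fault-free U1=0, U2=0, U3=0, U4=1, U5=0, U6=1 → 1; observed 0. Eliminates U5 stuck-at-1.
Only U6 stuck-at-0 is consistent with every test.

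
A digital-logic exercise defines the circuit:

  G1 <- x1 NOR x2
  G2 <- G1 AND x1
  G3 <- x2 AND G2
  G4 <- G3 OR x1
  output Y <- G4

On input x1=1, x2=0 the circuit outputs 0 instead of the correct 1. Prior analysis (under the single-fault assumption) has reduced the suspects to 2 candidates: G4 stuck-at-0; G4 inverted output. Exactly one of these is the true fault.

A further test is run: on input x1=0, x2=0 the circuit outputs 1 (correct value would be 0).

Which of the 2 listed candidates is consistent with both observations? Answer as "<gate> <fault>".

G4 inverted output

Evaluate each candidate on input x1=0, x2=0:
  G4 stuck-at-0: G1=1, G2=0, G3=0, G4=0 [stuck-at-0] → 0 — eliminated
  G4 inverted output: G1=1, G2=0, G3=0, G4=1 [inverted output] → 1 — matches
Only G4 inverted output reproduces the observed 1.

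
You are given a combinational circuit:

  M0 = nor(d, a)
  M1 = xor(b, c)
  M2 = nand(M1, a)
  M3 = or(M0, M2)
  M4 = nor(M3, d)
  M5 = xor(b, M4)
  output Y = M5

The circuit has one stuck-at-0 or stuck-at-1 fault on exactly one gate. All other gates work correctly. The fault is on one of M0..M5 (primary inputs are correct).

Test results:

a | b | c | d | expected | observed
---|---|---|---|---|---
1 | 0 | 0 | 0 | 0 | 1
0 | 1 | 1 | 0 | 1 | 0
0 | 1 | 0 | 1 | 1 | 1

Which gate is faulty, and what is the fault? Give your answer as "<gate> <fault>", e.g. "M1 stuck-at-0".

M3 stuck-at-0

Fault-free values for test 1 (a=1, b=0, c=0, d=0): M0=0, M1=0, M2=1, M3=1, M4=0, M5=0, giving Y=0. Observed 1.
Test 1: faults giving observed 1 are {M1 stuck-at-1, M2 stuck-at-0, M3 stuck-at-0, M4 stuck-at-1, M5 stuck-at-1}.
Test 2 (a=0, b=1, c=1, d=0): fault-free M0=1, M1=0, M2=1, M3=1, M4=0, M5=1 → 1; observed 0. Eliminates M1 stuck-at-1, M2 stuck-at-0, M5 stuck-at-1.
Test 3 (a=0, b=1, c=0, d=1): fault-free M0=0, M1=1, M2=1, M3=1, M4=0, M5=1 → 1; observed 1. Eliminates M4 stuck-at-1.
Only M3 stuck-at-0 is consistent with every test.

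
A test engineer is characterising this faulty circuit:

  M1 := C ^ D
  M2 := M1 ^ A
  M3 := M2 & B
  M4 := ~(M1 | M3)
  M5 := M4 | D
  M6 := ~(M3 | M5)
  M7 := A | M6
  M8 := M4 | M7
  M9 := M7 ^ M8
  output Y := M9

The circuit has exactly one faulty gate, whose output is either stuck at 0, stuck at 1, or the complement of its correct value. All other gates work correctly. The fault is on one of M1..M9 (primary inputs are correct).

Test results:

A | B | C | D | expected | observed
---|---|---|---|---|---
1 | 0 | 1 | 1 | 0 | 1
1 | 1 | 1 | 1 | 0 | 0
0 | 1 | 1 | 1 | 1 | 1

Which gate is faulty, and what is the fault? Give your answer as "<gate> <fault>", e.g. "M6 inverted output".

Fault-free values for test 1 (A=1, B=0, C=1, D=1): M1=0, M2=1, M3=0, M4=1, M5=1, M6=0, M7=1, M8=1, M9=0, giving Y=0. Observed 1.
Test 1: faults giving observed 1 are {M7 stuck-at-0, M7 inverted output, M8 stuck-at-0, M8 inverted output, M9 stuck-at-1, M9 inverted output}.
Test 2 (A=1, B=1, C=1, D=1): fault-free M1=0, M2=1, M3=1, M4=0, M5=1, M6=0, M7=1, M8=1, M9=0 → 0; observed 0. Eliminates M8 stuck-at-0, M8 inverted output, M9 stuck-at-1, M9 inverted output.
Test 3 (A=0, B=1, C=1, D=1): fault-free M1=0, M2=0, M3=0, M4=1, M5=1, M6=0, M7=0, M8=1, M9=1 → 1; observed 1. Eliminates M7 inverted output.
Only M7 stuck-at-0 is consistent with every test.

M7 stuck-at-0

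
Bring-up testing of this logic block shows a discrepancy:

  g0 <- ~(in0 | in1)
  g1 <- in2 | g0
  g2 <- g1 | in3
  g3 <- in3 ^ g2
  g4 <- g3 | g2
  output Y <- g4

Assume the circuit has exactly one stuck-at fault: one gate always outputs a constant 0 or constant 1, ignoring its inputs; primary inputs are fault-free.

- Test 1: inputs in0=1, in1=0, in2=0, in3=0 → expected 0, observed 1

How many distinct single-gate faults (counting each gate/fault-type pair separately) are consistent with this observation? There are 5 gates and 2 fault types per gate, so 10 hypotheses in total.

5

Fault-free: g0=0, g1=0, g2=0, g3=0, g4=0 → 0. Observed 1.
  g0 stuck-at-0: output 0 ✗
  g0 stuck-at-1: output 1 ✓
  g1 stuck-at-0: output 0 ✗
  g1 stuck-at-1: output 1 ✓
  g2 stuck-at-0: output 0 ✗
  g2 stuck-at-1: output 1 ✓
  g3 stuck-at-0: output 0 ✗
  g3 stuck-at-1: output 1 ✓
  g4 stuck-at-0: output 0 ✗
  g4 stuck-at-1: output 1 ✓
Consistent faults: {g0 stuck-at-1, g1 stuck-at-1, g2 stuck-at-1, g3 stuck-at-1, g4 stuck-at-1} — 5 in all.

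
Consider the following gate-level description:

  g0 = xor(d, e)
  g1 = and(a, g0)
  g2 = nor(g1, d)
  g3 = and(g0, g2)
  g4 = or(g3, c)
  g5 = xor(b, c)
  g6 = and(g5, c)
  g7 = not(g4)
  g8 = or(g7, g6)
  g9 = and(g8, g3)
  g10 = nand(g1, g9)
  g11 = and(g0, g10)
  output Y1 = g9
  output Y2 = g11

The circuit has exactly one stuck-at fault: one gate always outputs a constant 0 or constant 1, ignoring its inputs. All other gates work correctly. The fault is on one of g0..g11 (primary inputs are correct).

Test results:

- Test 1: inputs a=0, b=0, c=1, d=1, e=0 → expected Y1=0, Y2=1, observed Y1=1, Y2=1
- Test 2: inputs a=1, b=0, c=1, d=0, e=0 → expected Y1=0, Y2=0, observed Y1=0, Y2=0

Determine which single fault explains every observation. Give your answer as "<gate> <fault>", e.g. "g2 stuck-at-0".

g2 stuck-at-1

Fault-free values for test 1 (a=0, b=0, c=1, d=1, e=0): g0=1, g1=0, g2=0, g3=0, g4=1, g5=1, g6=1, g7=0, g8=1, g9=0, g10=1, g11=1, giving Y1=0, Y2=1. Observed Y1=1, Y2=1.
Test 1: faults giving observed Y1=1, Y2=1 are {g2 stuck-at-1, g3 stuck-at-1, g9 stuck-at-1}.
Test 2 (a=1, b=0, c=1, d=0, e=0): fault-free g0=0, g1=0, g2=1, g3=0, g4=1, g5=1, g6=1, g7=0, g8=1, g9=0, g10=1, g11=0 → Y1=0, Y2=0; observed Y1=0, Y2=0. Eliminates g3 stuck-at-1, g9 stuck-at-1.
Only g2 stuck-at-1 is consistent with every test.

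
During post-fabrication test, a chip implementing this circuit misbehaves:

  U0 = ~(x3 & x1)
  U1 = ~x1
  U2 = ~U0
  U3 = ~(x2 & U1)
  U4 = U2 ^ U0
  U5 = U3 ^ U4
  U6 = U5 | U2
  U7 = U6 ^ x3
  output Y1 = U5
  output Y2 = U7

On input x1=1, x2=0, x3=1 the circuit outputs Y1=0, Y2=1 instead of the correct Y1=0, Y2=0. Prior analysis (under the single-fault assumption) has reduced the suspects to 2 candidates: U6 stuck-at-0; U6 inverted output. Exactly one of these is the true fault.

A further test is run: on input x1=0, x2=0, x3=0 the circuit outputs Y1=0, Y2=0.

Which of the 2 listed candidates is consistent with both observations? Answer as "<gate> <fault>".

Evaluate each candidate on input x1=0, x2=0, x3=0:
  U6 stuck-at-0: U0=1, U1=1, U2=0, U3=1, U4=1, U5=0, U6=0 [stuck-at-0], U7=0 → Y1=0, Y2=0 — matches
  U6 inverted output: U0=1, U1=1, U2=0, U3=1, U4=1, U5=0, U6=1 [inverted output], U7=1 → Y1=0, Y2=1 — eliminated
Only U6 stuck-at-0 reproduces the observed Y1=0, Y2=0.

U6 stuck-at-0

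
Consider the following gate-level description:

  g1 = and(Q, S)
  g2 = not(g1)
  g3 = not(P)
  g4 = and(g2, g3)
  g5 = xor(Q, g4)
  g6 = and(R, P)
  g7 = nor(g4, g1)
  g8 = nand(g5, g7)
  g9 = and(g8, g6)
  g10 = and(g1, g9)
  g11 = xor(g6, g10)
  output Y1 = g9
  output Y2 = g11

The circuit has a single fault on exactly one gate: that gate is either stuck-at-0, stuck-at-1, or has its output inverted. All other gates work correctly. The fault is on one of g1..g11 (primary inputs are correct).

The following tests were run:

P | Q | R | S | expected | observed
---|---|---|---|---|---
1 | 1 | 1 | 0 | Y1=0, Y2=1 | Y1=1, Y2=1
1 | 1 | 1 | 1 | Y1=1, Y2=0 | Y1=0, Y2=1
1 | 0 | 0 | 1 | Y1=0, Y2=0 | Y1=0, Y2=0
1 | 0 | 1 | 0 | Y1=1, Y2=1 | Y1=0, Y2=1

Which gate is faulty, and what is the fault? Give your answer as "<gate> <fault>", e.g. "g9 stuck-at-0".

g8 inverted output

Fault-free values for test 1 (P=1, Q=1, R=1, S=0): g1=0, g2=1, g3=0, g4=0, g5=1, g6=1, g7=1, g8=0, g9=0, g10=0, g11=1, giving Y1=0, Y2=1. Observed Y1=1, Y2=1.
Test 1: faults giving observed Y1=1, Y2=1 are {g3 stuck-at-1, g3 inverted output, g4 stuck-at-1, g4 inverted output, g5 stuck-at-0, g5 inverted output, g7 stuck-at-0, g7 inverted output, g8 stuck-at-1, g8 inverted output, g9 stuck-at-1, g9 inverted output}.
Test 2 (P=1, Q=1, R=1, S=1): fault-free g1=1, g2=0, g3=0, g4=0, g5=1, g6=1, g7=0, g8=1, g9=1, g10=1, g11=0 → Y1=1, Y2=0; observed Y1=0, Y2=1. Eliminates g3 stuck-at-1, g3 inverted output, g4 stuck-at-1, g4 inverted output, g5 stuck-at-0, g5 inverted output, g7 stuck-at-0, g8 stuck-at-1, g9 stuck-at-1.
Test 3 (P=1, Q=0, R=0, S=1): fault-free g1=0, g2=1, g3=0, g4=0, g5=0, g6=0, g7=1, g8=1, g9=0, g10=0, g11=0 → Y1=0, Y2=0; observed Y1=0, Y2=0. Eliminates g9 inverted output.
Test 4 (P=1, Q=0, R=1, S=0): fault-free g1=0, g2=1, g3=0, g4=0, g5=0, g6=1, g7=1, g8=1, g9=1, g10=0, g11=1 → Y1=1, Y2=1; observed Y1=0, Y2=1. Eliminates g7 inverted output.
Only g8 inverted output is consistent with every test.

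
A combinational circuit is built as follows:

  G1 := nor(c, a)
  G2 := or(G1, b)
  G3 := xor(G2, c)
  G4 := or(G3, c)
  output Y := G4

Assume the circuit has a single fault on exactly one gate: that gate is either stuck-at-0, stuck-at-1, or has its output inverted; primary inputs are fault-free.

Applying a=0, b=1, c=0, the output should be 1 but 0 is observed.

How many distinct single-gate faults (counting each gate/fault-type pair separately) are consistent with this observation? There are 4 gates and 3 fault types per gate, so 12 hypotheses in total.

Fault-free: G1=1, G2=1, G3=1, G4=1 → 1. Observed 0.
  G1 stuck-at-0: output 1 ✗
  G1 stuck-at-1: output 1 ✗
  G1 inverted output: output 1 ✗
  G2 stuck-at-0: output 0 ✓
  G2 stuck-at-1: output 1 ✗
  G2 inverted output: output 0 ✓
  G3 stuck-at-0: output 0 ✓
  G3 stuck-at-1: output 1 ✗
  G3 inverted output: output 0 ✓
  G4 stuck-at-0: output 0 ✓
  G4 stuck-at-1: output 1 ✗
  G4 inverted output: output 0 ✓
Consistent faults: {G2 stuck-at-0, G2 inverted output, G3 stuck-at-0, G3 inverted output, G4 stuck-at-0, G4 inverted output} — 6 in all.

6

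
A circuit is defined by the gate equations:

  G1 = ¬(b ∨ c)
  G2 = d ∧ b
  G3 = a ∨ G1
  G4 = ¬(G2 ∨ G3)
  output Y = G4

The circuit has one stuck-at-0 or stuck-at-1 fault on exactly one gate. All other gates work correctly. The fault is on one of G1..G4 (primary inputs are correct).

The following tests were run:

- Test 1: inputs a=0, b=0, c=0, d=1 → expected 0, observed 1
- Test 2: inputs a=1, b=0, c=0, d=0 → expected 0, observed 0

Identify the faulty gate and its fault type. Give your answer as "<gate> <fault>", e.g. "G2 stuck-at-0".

Fault-free values for test 1 (a=0, b=0, c=0, d=1): G1=1, G2=0, G3=1, G4=0, giving Y=0. Observed 1.
Test 1: faults giving observed 1 are {G1 stuck-at-0, G3 stuck-at-0, G4 stuck-at-1}.
Test 2 (a=1, b=0, c=0, d=0): fault-free G1=1, G2=0, G3=1, G4=0 → 0; observed 0. Eliminates G3 stuck-at-0, G4 stuck-at-1.
Only G1 stuck-at-0 is consistent with every test.

G1 stuck-at-0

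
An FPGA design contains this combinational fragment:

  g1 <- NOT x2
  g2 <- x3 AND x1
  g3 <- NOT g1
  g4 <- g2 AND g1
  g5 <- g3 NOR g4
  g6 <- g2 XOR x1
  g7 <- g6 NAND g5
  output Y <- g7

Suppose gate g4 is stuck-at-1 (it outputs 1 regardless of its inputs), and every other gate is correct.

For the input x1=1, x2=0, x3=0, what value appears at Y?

Propagate with g4 forced: g1=1, g2=0, g3=0, g4=1 [stuck-at-1], g5=0, g6=1, g7=1.
So Y = 1. (Without the fault it would be 0.)

1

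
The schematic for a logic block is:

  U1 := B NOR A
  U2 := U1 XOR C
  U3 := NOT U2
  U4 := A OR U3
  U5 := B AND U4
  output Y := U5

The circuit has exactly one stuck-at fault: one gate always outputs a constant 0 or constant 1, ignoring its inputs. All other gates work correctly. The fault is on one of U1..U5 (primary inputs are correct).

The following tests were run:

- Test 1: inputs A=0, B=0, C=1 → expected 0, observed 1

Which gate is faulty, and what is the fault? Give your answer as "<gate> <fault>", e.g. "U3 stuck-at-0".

Fault-free values for test 1 (A=0, B=0, C=1): U1=1, U2=0, U3=1, U4=1, U5=0, giving Y=0. Observed 1.
Test 1: faults giving observed 1 are {U5 stuck-at-1}.
Only U5 stuck-at-1 is consistent with every test.

U5 stuck-at-1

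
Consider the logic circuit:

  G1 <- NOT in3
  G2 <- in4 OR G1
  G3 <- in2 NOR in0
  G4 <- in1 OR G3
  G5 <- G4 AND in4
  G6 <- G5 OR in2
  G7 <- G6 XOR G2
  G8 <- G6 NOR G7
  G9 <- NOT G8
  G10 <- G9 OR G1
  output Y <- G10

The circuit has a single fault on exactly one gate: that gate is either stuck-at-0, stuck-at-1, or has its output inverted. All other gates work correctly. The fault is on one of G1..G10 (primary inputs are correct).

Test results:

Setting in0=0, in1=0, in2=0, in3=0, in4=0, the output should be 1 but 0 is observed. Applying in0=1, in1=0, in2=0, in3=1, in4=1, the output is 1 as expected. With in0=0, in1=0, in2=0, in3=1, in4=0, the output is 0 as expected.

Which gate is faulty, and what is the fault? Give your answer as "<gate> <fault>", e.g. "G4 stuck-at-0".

G1 stuck-at-0

Fault-free values for test 1 (in0=0, in1=0, in2=0, in3=0, in4=0): G1=1, G2=1, G3=1, G4=1, G5=0, G6=0, G7=1, G8=0, G9=1, G10=1, giving Y=1. Observed 0.
Test 1: faults giving observed 0 are {G1 stuck-at-0, G1 inverted output, G10 stuck-at-0, G10 inverted output}.
Test 2 (in0=1, in1=0, in2=0, in3=1, in4=1): fault-free G1=0, G2=1, G3=0, G4=0, G5=0, G6=0, G7=1, G8=0, G9=1, G10=1 → 1; observed 1. Eliminates G10 stuck-at-0, G10 inverted output.
Test 3 (in0=0, in1=0, in2=0, in3=1, in4=0): fault-free G1=0, G2=0, G3=1, G4=1, G5=0, G6=0, G7=0, G8=1, G9=0, G10=0 → 0; observed 0. Eliminates G1 inverted output.
Only G1 stuck-at-0 is consistent with every test.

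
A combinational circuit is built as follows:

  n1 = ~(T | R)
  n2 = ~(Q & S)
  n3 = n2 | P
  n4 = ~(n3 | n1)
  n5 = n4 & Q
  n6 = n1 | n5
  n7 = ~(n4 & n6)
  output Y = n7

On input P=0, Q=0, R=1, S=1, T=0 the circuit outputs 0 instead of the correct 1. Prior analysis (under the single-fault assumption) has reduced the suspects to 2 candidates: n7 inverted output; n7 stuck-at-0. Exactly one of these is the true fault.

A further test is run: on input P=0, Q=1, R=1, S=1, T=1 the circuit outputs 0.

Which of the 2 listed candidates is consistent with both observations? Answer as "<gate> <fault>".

n7 stuck-at-0

Evaluate each candidate on input P=0, Q=1, R=1, S=1, T=1:
  n7 inverted output: n1=0, n2=0, n3=0, n4=1, n5=1, n6=1, n7=1 [inverted output] → 1 — eliminated
  n7 stuck-at-0: n1=0, n2=0, n3=0, n4=1, n5=1, n6=1, n7=0 [stuck-at-0] → 0 — matches
Only n7 stuck-at-0 reproduces the observed 0.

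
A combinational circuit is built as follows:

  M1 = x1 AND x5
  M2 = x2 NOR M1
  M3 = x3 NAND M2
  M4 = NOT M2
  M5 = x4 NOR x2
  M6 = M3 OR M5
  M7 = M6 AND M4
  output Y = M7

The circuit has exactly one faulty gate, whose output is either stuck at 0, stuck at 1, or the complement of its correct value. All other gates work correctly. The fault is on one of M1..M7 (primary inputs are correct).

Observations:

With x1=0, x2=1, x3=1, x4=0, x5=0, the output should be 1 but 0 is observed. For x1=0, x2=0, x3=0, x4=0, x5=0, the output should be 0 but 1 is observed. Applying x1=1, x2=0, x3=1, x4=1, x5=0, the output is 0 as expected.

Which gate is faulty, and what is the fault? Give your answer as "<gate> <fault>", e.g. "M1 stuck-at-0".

M4 inverted output

Fault-free values for test 1 (x1=0, x2=1, x3=1, x4=0, x5=0): M1=0, M2=0, M3=1, M4=1, M5=0, M6=1, M7=1, giving Y=1. Observed 0.
Test 1: faults giving observed 0 are {M2 stuck-at-1, M2 inverted output, M3 stuck-at-0, M3 inverted output, M4 stuck-at-0, M4 inverted output, M6 stuck-at-0, M6 inverted output, M7 stuck-at-0, M7 inverted output}.
Test 2 (x1=0, x2=0, x3=0, x4=0, x5=0): fault-free M1=0, M2=1, M3=1, M4=0, M5=1, M6=1, M7=0 → 0; observed 1. Eliminates M2 stuck-at-1, M3 stuck-at-0, M3 inverted output, M4 stuck-at-0, M6 stuck-at-0, M6 inverted output, M7 stuck-at-0.
Test 3 (x1=1, x2=0, x3=1, x4=1, x5=0): fault-free M1=0, M2=1, M3=0, M4=0, M5=0, M6=0, M7=0 → 0; observed 0. Eliminates M2 inverted output, M7 inverted output.
Only M4 inverted output is consistent with every test.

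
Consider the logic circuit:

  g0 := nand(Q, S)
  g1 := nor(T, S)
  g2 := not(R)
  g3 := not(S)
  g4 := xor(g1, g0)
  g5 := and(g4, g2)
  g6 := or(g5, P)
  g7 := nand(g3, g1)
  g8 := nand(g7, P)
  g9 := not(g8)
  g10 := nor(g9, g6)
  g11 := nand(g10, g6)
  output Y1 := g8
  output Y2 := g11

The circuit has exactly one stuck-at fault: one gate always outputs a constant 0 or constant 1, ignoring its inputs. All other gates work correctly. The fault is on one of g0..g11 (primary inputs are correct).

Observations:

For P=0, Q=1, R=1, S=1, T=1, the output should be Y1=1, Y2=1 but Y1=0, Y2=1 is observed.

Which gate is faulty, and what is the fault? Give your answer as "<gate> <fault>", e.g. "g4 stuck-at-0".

g8 stuck-at-0

Fault-free values for test 1 (P=0, Q=1, R=1, S=1, T=1): g0=0, g1=0, g2=0, g3=0, g4=0, g5=0, g6=0, g7=1, g8=1, g9=0, g10=1, g11=1, giving Y1=1, Y2=1. Observed Y1=0, Y2=1.
Test 1: faults giving observed Y1=0, Y2=1 are {g8 stuck-at-0}.
Only g8 stuck-at-0 is consistent with every test.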